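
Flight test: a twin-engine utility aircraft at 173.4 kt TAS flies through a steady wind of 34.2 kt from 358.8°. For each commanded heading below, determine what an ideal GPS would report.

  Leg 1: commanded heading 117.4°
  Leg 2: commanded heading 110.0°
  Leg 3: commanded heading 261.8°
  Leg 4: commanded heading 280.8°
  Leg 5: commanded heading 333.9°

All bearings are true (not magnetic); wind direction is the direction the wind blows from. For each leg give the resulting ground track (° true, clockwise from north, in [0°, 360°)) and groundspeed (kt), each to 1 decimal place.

Leg 1: track=126.4°, groundspeed=192.1 kt
Leg 2: track=119.7°, groundspeed=188.5 kt
Leg 3: track=251.0°, groundspeed=180.8 kt
Leg 4: track=269.4°, groundspeed=169.6 kt
Leg 5: track=328.1°, groundspeed=143.1 kt

Leg 1: heading 117.4°; drift +9.0° → track 126.4°, groundspeed 192.1 kt
Leg 2: heading 110.0°; drift +9.7° → track 119.7°, groundspeed 188.5 kt
Leg 3: heading 261.8°; drift -10.8° → track 251.0°, groundspeed 180.8 kt
Leg 4: heading 280.8°; drift -11.4° → track 269.4°, groundspeed 169.6 kt
Leg 5: heading 333.9°; drift -5.8° → track 328.1°, groundspeed 143.1 kt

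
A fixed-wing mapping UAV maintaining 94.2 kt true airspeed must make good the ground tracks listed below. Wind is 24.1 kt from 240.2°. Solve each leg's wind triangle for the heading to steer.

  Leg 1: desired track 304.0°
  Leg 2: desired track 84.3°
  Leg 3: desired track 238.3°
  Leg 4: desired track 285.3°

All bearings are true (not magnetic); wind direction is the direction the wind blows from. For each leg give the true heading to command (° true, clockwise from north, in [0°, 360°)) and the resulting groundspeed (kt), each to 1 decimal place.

Leg 1: heading=290.7°, groundspeed=81.0 kt
Leg 2: heading=90.3°, groundspeed=115.7 kt
Leg 3: heading=238.8°, groundspeed=70.1 kt
Leg 4: heading=274.9°, groundspeed=75.6 kt

Leg 1: desired track 304.0°; wind correction -13.3° → command heading 290.7°, groundspeed 81.0 kt
Leg 2: desired track 84.3°; wind correction +6.0° → command heading 90.3°, groundspeed 115.7 kt
Leg 3: desired track 238.3°; wind correction +0.5° → command heading 238.8°, groundspeed 70.1 kt
Leg 4: desired track 285.3°; wind correction -10.4° → command heading 274.9°, groundspeed 75.6 kt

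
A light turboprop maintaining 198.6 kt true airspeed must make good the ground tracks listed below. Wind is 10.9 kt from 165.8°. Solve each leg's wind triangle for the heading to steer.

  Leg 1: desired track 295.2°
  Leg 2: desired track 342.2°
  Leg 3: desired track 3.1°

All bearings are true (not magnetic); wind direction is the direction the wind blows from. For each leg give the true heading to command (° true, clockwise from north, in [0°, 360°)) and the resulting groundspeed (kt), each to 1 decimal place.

Leg 1: desired track 295.2°; wind correction -2.4° → command heading 292.8°, groundspeed 205.3 kt
Leg 2: desired track 342.2°; wind correction -0.2° → command heading 342.0°, groundspeed 209.5 kt
Leg 3: desired track 3.1°; wind correction +0.9° → command heading 4.0°, groundspeed 209.0 kt

Leg 1: heading=292.8°, groundspeed=205.3 kt
Leg 2: heading=342.0°, groundspeed=209.5 kt
Leg 3: heading=4.0°, groundspeed=209.0 kt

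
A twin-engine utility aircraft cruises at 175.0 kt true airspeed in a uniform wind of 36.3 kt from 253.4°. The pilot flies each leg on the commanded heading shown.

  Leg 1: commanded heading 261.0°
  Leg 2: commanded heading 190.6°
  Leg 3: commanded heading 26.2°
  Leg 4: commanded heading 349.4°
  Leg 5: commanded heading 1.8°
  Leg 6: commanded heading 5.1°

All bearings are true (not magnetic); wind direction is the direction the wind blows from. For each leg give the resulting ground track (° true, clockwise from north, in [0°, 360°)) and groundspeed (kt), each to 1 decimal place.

Leg 1: heading 261.0°; drift +2.0° → track 263.0°, groundspeed 139.1 kt
Leg 2: heading 190.6°; drift -11.5° → track 179.1°, groundspeed 161.7 kt
Leg 3: heading 26.2°; drift +7.6° → track 33.8°, groundspeed 201.4 kt
Leg 4: heading 349.4°; drift +11.4° → track 0.8°, groundspeed 182.4 kt
Leg 5: heading 1.8°; drift +10.5° → track 12.3°, groundspeed 189.6 kt
Leg 6: heading 5.1°; drift +10.1° → track 15.2°, groundspeed 191.4 kt

Leg 1: track=263.0°, groundspeed=139.1 kt
Leg 2: track=179.1°, groundspeed=161.7 kt
Leg 3: track=33.8°, groundspeed=201.4 kt
Leg 4: track=0.8°, groundspeed=182.4 kt
Leg 5: track=12.3°, groundspeed=189.6 kt
Leg 6: track=15.2°, groundspeed=191.4 kt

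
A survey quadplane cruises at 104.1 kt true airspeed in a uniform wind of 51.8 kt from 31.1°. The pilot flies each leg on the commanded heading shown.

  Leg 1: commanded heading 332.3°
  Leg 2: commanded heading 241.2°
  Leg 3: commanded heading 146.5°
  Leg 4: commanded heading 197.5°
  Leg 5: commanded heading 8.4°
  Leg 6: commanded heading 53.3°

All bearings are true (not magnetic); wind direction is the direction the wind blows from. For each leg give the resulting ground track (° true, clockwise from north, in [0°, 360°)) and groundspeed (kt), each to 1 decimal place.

Leg 1: heading 332.3°; drift -29.8° → track 302.5°, groundspeed 89.1 kt
Leg 2: heading 241.2°; drift -9.9° → track 231.3°, groundspeed 151.2 kt
Leg 3: heading 146.5°; drift +20.3° → track 166.8°, groundspeed 134.7 kt
Leg 4: heading 197.5°; drift +4.5° → track 202.0°, groundspeed 154.9 kt
Leg 5: heading 8.4°; drift -19.5° → track 348.9°, groundspeed 59.8 kt
Leg 6: heading 53.3°; drift +19.2° → track 72.5°, groundspeed 59.5 kt

Leg 1: track=302.5°, groundspeed=89.1 kt
Leg 2: track=231.3°, groundspeed=151.2 kt
Leg 3: track=166.8°, groundspeed=134.7 kt
Leg 4: track=202.0°, groundspeed=154.9 kt
Leg 5: track=348.9°, groundspeed=59.8 kt
Leg 6: track=72.5°, groundspeed=59.5 kt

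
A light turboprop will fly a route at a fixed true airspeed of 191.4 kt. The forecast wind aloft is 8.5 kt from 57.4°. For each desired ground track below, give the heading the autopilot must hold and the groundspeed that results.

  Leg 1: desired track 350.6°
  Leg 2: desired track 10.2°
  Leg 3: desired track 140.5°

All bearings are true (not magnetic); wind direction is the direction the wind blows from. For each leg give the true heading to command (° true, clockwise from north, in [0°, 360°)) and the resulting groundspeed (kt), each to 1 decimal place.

Leg 1: desired track 350.6°; wind correction +2.3° → command heading 352.9°, groundspeed 187.9 kt
Leg 2: desired track 10.2°; wind correction +1.9° → command heading 12.1°, groundspeed 185.5 kt
Leg 3: desired track 140.5°; wind correction -2.5° → command heading 138.0°, groundspeed 190.2 kt

Leg 1: heading=352.9°, groundspeed=187.9 kt
Leg 2: heading=12.1°, groundspeed=185.5 kt
Leg 3: heading=138.0°, groundspeed=190.2 kt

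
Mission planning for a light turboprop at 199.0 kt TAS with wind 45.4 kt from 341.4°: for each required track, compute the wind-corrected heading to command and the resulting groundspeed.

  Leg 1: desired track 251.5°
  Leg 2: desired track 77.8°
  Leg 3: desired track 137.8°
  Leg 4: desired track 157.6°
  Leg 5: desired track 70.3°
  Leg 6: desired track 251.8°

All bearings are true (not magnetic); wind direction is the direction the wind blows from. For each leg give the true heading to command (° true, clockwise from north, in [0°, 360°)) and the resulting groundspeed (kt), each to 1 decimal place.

Leg 1: desired track 251.5°; wind correction +13.2° → command heading 264.7°, groundspeed 193.7 kt
Leg 2: desired track 77.8°; wind correction -13.1° → command heading 64.7°, groundspeed 198.9 kt
Leg 3: desired track 137.8°; wind correction -5.2° → command heading 132.6°, groundspeed 239.8 kt
Leg 4: desired track 157.6°; wind correction -0.9° → command heading 156.7°, groundspeed 244.3 kt
Leg 5: desired track 70.3°; wind correction -13.2° → command heading 57.1°, groundspeed 192.9 kt
Leg 6: desired track 251.8°; wind correction +13.2° → command heading 265.0°, groundspeed 193.4 kt

Leg 1: heading=264.7°, groundspeed=193.7 kt
Leg 2: heading=64.7°, groundspeed=198.9 kt
Leg 3: heading=132.6°, groundspeed=239.8 kt
Leg 4: heading=156.7°, groundspeed=244.3 kt
Leg 5: heading=57.1°, groundspeed=192.9 kt
Leg 6: heading=265.0°, groundspeed=193.4 kt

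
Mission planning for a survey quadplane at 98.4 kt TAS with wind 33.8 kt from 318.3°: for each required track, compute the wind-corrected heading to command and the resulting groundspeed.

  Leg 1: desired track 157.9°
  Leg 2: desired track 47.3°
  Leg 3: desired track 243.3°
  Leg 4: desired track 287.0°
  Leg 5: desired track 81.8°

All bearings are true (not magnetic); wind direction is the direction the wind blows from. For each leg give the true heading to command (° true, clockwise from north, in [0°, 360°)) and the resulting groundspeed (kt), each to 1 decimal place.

Leg 1: heading=164.5°, groundspeed=129.6 kt
Leg 2: heading=27.2°, groundspeed=91.8 kt
Leg 3: heading=262.7°, groundspeed=84.1 kt
Leg 4: heading=297.3°, groundspeed=67.9 kt
Leg 5: heading=65.2°, groundspeed=112.9 kt

Leg 1: desired track 157.9°; wind correction +6.6° → command heading 164.5°, groundspeed 129.6 kt
Leg 2: desired track 47.3°; wind correction -20.1° → command heading 27.2°, groundspeed 91.8 kt
Leg 3: desired track 243.3°; wind correction +19.4° → command heading 262.7°, groundspeed 84.1 kt
Leg 4: desired track 287.0°; wind correction +10.3° → command heading 297.3°, groundspeed 67.9 kt
Leg 5: desired track 81.8°; wind correction -16.6° → command heading 65.2°, groundspeed 112.9 kt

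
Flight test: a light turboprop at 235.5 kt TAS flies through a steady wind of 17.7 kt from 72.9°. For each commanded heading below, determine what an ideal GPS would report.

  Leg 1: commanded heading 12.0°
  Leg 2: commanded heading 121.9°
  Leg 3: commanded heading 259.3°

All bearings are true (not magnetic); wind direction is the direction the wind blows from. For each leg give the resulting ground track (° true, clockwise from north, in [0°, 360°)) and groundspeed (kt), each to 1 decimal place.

Leg 1: heading 12.0°; drift -3.9° → track 8.1°, groundspeed 227.4 kt
Leg 2: heading 121.9°; drift +3.4° → track 125.3°, groundspeed 224.3 kt
Leg 3: heading 259.3°; drift -0.4° → track 258.9°, groundspeed 253.1 kt

Leg 1: track=8.1°, groundspeed=227.4 kt
Leg 2: track=125.3°, groundspeed=224.3 kt
Leg 3: track=258.9°, groundspeed=253.1 kt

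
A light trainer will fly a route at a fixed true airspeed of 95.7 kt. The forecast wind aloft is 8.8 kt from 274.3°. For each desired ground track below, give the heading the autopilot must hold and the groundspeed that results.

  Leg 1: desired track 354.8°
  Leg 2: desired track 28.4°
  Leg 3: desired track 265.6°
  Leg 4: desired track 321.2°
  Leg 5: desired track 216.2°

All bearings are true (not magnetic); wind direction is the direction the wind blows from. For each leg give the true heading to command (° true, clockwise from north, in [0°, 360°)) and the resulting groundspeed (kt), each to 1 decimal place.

Leg 1: desired track 354.8°; wind correction -5.2° → command heading 349.6°, groundspeed 93.9 kt
Leg 2: desired track 28.4°; wind correction -4.8° → command heading 23.6°, groundspeed 99.0 kt
Leg 3: desired track 265.6°; wind correction +0.8° → command heading 266.4°, groundspeed 87.0 kt
Leg 4: desired track 321.2°; wind correction -3.8° → command heading 317.4°, groundspeed 89.5 kt
Leg 5: desired track 216.2°; wind correction +4.5° → command heading 220.7°, groundspeed 90.8 kt

Leg 1: heading=349.6°, groundspeed=93.9 kt
Leg 2: heading=23.6°, groundspeed=99.0 kt
Leg 3: heading=266.4°, groundspeed=87.0 kt
Leg 4: heading=317.4°, groundspeed=89.5 kt
Leg 5: heading=220.7°, groundspeed=90.8 kt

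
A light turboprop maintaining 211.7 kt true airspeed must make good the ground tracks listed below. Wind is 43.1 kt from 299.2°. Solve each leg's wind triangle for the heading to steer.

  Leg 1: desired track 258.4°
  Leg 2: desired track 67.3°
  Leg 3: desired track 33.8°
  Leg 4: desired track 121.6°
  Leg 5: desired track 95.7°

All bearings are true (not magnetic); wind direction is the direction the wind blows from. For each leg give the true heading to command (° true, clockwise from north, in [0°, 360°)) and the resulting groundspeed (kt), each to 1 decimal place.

Leg 1: heading=266.0°, groundspeed=177.2 kt
Leg 2: heading=58.1°, groundspeed=235.6 kt
Leg 3: heading=22.1°, groundspeed=210.8 kt
Leg 4: heading=122.1°, groundspeed=254.8 kt
Leg 5: heading=91.0°, groundspeed=250.5 kt

Leg 1: desired track 258.4°; wind correction +7.6° → command heading 266.0°, groundspeed 177.2 kt
Leg 2: desired track 67.3°; wind correction -9.2° → command heading 58.1°, groundspeed 235.6 kt
Leg 3: desired track 33.8°; wind correction -11.7° → command heading 22.1°, groundspeed 210.8 kt
Leg 4: desired track 121.6°; wind correction +0.5° → command heading 122.1°, groundspeed 254.8 kt
Leg 5: desired track 95.7°; wind correction -4.7° → command heading 91.0°, groundspeed 250.5 kt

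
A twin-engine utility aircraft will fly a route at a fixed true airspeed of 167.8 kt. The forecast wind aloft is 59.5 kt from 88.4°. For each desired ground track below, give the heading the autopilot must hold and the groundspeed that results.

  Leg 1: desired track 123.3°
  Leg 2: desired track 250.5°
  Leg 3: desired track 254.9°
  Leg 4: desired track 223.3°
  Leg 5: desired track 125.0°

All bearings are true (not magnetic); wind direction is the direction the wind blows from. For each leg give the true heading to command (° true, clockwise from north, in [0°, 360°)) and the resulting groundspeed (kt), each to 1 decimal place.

Leg 1: heading=111.6°, groundspeed=115.5 kt
Leg 2: heading=244.2°, groundspeed=223.4 kt
Leg 3: heading=250.2°, groundspeed=225.1 kt
Leg 4: heading=208.8°, groundspeed=204.4 kt
Leg 5: heading=112.8°, groundspeed=116.2 kt

Leg 1: desired track 123.3°; wind correction -11.7° → command heading 111.6°, groundspeed 115.5 kt
Leg 2: desired track 250.5°; wind correction -6.3° → command heading 244.2°, groundspeed 223.4 kt
Leg 3: desired track 254.9°; wind correction -4.7° → command heading 250.2°, groundspeed 225.1 kt
Leg 4: desired track 223.3°; wind correction -14.5° → command heading 208.8°, groundspeed 204.4 kt
Leg 5: desired track 125.0°; wind correction -12.2° → command heading 112.8°, groundspeed 116.2 kt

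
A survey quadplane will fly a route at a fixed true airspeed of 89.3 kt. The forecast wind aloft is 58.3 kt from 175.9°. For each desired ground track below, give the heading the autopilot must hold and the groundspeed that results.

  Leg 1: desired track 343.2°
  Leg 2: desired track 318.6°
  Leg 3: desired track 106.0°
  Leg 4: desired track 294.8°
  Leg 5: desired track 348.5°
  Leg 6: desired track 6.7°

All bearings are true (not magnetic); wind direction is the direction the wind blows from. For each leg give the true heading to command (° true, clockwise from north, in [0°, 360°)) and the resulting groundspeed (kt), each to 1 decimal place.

Leg 1: desired track 343.2°; wind correction -8.3° → command heading 334.9°, groundspeed 145.2 kt
Leg 2: desired track 318.6°; wind correction -23.3° → command heading 295.3°, groundspeed 128.4 kt
Leg 3: desired track 106.0°; wind correction +37.8° → command heading 143.8°, groundspeed 50.5 kt
Leg 4: desired track 294.8°; wind correction -34.9° → command heading 259.9°, groundspeed 101.5 kt
Leg 5: desired track 348.5°; wind correction -4.8° → command heading 343.7°, groundspeed 146.8 kt
Leg 6: desired track 6.7°; wind correction +7.0° → command heading 13.7°, groundspeed 145.9 kt

Leg 1: heading=334.9°, groundspeed=145.2 kt
Leg 2: heading=295.3°, groundspeed=128.4 kt
Leg 3: heading=143.8°, groundspeed=50.5 kt
Leg 4: heading=259.9°, groundspeed=101.5 kt
Leg 5: heading=343.7°, groundspeed=146.8 kt
Leg 6: heading=13.7°, groundspeed=145.9 kt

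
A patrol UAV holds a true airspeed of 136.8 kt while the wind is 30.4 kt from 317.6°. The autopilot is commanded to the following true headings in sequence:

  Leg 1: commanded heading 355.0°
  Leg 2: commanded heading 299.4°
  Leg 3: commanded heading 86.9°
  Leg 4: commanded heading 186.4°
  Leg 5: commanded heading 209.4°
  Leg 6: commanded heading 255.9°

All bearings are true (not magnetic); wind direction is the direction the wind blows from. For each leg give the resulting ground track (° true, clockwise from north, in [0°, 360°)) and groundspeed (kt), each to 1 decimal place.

Leg 1: heading 355.0°; drift +9.3° → track 4.3°, groundspeed 114.2 kt
Leg 2: heading 299.4°; drift -5.0° → track 294.4°, groundspeed 108.3 kt
Leg 3: heading 86.9°; drift +8.6° → track 95.5°, groundspeed 157.8 kt
Leg 4: heading 186.4°; drift -8.3° → track 178.1°, groundspeed 158.5 kt
Leg 5: heading 209.4°; drift -11.2° → track 198.2°, groundspeed 149.1 kt
Leg 6: heading 255.9°; drift -12.3° → track 243.6°, groundspeed 125.3 kt

Leg 1: track=4.3°, groundspeed=114.2 kt
Leg 2: track=294.4°, groundspeed=108.3 kt
Leg 3: track=95.5°, groundspeed=157.8 kt
Leg 4: track=178.1°, groundspeed=158.5 kt
Leg 5: track=198.2°, groundspeed=149.1 kt
Leg 6: track=243.6°, groundspeed=125.3 kt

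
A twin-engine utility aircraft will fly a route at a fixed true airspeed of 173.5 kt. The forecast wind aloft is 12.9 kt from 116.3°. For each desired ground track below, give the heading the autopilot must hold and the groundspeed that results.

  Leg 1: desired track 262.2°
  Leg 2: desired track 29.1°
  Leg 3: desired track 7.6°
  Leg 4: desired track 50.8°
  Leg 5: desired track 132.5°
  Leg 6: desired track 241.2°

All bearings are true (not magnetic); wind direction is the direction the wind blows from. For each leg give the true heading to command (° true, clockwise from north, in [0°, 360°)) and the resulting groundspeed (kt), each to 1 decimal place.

Leg 1: heading=259.8°, groundspeed=184.0 kt
Leg 2: heading=33.4°, groundspeed=172.4 kt
Leg 3: heading=11.6°, groundspeed=177.2 kt
Leg 4: heading=54.7°, groundspeed=167.8 kt
Leg 5: heading=131.3°, groundspeed=161.1 kt
Leg 6: heading=237.7°, groundspeed=180.6 kt

Leg 1: desired track 262.2°; wind correction -2.4° → command heading 259.8°, groundspeed 184.0 kt
Leg 2: desired track 29.1°; wind correction +4.3° → command heading 33.4°, groundspeed 172.4 kt
Leg 3: desired track 7.6°; wind correction +4.0° → command heading 11.6°, groundspeed 177.2 kt
Leg 4: desired track 50.8°; wind correction +3.9° → command heading 54.7°, groundspeed 167.8 kt
Leg 5: desired track 132.5°; wind correction -1.2° → command heading 131.3°, groundspeed 161.1 kt
Leg 6: desired track 241.2°; wind correction -3.5° → command heading 237.7°, groundspeed 180.6 kt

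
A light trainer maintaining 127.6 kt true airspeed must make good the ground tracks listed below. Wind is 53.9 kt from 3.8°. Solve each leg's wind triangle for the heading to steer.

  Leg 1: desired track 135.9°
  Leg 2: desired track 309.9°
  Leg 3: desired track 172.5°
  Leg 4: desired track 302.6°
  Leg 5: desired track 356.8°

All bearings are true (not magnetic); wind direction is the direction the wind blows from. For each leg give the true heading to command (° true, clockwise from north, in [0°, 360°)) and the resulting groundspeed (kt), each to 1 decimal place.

Leg 1: heading=117.6°, groundspeed=157.3 kt
Leg 2: heading=329.9°, groundspeed=88.2 kt
Leg 3: heading=167.8°, groundspeed=180.0 kt
Leg 4: heading=324.3°, groundspeed=92.6 kt
Leg 5: heading=359.8°, groundspeed=73.9 kt

Leg 1: desired track 135.9°; wind correction -18.3° → command heading 117.6°, groundspeed 157.3 kt
Leg 2: desired track 309.9°; wind correction +20.0° → command heading 329.9°, groundspeed 88.2 kt
Leg 3: desired track 172.5°; wind correction -4.7° → command heading 167.8°, groundspeed 180.0 kt
Leg 4: desired track 302.6°; wind correction +21.7° → command heading 324.3°, groundspeed 92.6 kt
Leg 5: desired track 356.8°; wind correction +3.0° → command heading 359.8°, groundspeed 73.9 kt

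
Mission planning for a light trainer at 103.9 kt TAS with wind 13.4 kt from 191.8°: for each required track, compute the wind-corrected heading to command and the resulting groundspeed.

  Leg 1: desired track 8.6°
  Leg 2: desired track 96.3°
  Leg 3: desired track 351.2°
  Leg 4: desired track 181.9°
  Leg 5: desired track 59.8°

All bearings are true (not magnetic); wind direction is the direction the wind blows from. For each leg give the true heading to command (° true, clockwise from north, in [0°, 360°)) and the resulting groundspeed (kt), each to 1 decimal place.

Leg 1: heading=8.2°, groundspeed=117.3 kt
Leg 2: heading=103.7°, groundspeed=104.3 kt
Leg 3: heading=348.6°, groundspeed=116.3 kt
Leg 4: heading=183.2°, groundspeed=90.7 kt
Leg 5: heading=65.3°, groundspeed=112.4 kt

Leg 1: desired track 8.6°; wind correction -0.4° → command heading 8.2°, groundspeed 117.3 kt
Leg 2: desired track 96.3°; wind correction +7.4° → command heading 103.7°, groundspeed 104.3 kt
Leg 3: desired track 351.2°; wind correction -2.6° → command heading 348.6°, groundspeed 116.3 kt
Leg 4: desired track 181.9°; wind correction +1.3° → command heading 183.2°, groundspeed 90.7 kt
Leg 5: desired track 59.8°; wind correction +5.5° → command heading 65.3°, groundspeed 112.4 kt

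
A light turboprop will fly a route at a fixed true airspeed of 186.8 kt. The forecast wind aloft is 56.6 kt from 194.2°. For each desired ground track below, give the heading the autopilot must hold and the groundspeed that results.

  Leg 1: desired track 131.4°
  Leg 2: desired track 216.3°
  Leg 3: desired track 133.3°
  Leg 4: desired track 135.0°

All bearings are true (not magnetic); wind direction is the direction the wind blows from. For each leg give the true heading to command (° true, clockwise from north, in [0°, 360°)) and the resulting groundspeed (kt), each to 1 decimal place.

Leg 1: heading=147.0°, groundspeed=154.0 kt
Leg 2: heading=209.8°, groundspeed=133.1 kt
Leg 3: heading=148.7°, groundspeed=152.6 kt
Leg 4: heading=150.1°, groundspeed=151.4 kt

Leg 1: desired track 131.4°; wind correction +15.6° → command heading 147.0°, groundspeed 154.0 kt
Leg 2: desired track 216.3°; wind correction -6.5° → command heading 209.8°, groundspeed 133.1 kt
Leg 3: desired track 133.3°; wind correction +15.4° → command heading 148.7°, groundspeed 152.6 kt
Leg 4: desired track 135.0°; wind correction +15.1° → command heading 150.1°, groundspeed 151.4 kt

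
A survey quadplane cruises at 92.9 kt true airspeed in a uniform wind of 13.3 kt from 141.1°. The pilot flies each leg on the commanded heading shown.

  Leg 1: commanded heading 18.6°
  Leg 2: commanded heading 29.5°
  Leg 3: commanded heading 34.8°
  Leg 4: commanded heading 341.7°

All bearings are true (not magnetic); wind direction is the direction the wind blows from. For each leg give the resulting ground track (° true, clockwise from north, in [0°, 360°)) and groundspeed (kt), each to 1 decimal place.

Leg 1: heading 18.6°; drift -6.4° → track 12.2°, groundspeed 100.7 kt
Leg 2: heading 29.5°; drift -7.2° → track 22.3°, groundspeed 98.6 kt
Leg 3: heading 34.8°; drift -7.5° → track 27.3°, groundspeed 97.5 kt
Leg 4: heading 341.7°; drift -2.5° → track 339.2°, groundspeed 105.5 kt

Leg 1: track=12.2°, groundspeed=100.7 kt
Leg 2: track=22.3°, groundspeed=98.6 kt
Leg 3: track=27.3°, groundspeed=97.5 kt
Leg 4: track=339.2°, groundspeed=105.5 kt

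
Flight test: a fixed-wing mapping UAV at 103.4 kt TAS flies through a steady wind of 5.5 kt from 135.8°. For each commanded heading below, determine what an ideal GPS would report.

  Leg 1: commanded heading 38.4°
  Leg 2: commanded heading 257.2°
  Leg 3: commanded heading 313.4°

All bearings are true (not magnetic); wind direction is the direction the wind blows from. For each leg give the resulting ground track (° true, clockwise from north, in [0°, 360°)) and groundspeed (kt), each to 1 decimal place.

Leg 1: track=35.4°, groundspeed=104.3 kt
Leg 2: track=259.7°, groundspeed=106.4 kt
Leg 3: track=313.5°, groundspeed=108.9 kt

Leg 1: heading 38.4°; drift -3.0° → track 35.4°, groundspeed 104.3 kt
Leg 2: heading 257.2°; drift +2.5° → track 259.7°, groundspeed 106.4 kt
Leg 3: heading 313.4°; drift +0.1° → track 313.5°, groundspeed 108.9 kt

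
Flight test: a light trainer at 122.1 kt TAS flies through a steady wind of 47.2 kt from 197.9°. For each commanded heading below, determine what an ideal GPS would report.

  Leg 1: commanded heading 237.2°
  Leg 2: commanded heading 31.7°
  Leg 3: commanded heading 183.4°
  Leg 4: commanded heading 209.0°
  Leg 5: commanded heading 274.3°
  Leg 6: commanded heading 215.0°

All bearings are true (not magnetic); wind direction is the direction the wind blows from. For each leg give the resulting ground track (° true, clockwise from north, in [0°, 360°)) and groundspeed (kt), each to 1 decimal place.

Leg 1: heading 237.2°; drift +19.3° → track 256.5°, groundspeed 90.6 kt
Leg 2: heading 31.7°; drift -3.8° → track 27.9°, groundspeed 168.3 kt
Leg 3: heading 183.4°; drift -8.8° → track 174.6°, groundspeed 77.3 kt
Leg 4: heading 209.0°; drift +6.8° → track 215.8°, groundspeed 76.3 kt
Leg 5: heading 274.3°; drift +22.5° → track 296.8°, groundspeed 120.1 kt
Leg 6: heading 215.0°; drift +10.2° → track 225.2°, groundspeed 78.2 kt

Leg 1: track=256.5°, groundspeed=90.6 kt
Leg 2: track=27.9°, groundspeed=168.3 kt
Leg 3: track=174.6°, groundspeed=77.3 kt
Leg 4: track=215.8°, groundspeed=76.3 kt
Leg 5: track=296.8°, groundspeed=120.1 kt
Leg 6: track=225.2°, groundspeed=78.2 kt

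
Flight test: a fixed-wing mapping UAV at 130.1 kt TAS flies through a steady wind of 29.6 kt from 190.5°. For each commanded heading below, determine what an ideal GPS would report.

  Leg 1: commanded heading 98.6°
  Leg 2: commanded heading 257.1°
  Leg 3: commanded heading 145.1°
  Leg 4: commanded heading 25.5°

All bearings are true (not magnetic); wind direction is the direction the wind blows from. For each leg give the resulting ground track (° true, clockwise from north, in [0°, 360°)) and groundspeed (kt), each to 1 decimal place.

Leg 1: heading 98.6°; drift -12.7° → track 85.9°, groundspeed 134.4 kt
Leg 2: heading 257.1°; drift +12.9° → track 270.0°, groundspeed 121.4 kt
Leg 3: heading 145.1°; drift -10.9° → track 134.2°, groundspeed 111.3 kt
Leg 4: heading 25.5°; drift -2.8° → track 22.7°, groundspeed 158.9 kt

Leg 1: track=85.9°, groundspeed=134.4 kt
Leg 2: track=270.0°, groundspeed=121.4 kt
Leg 3: track=134.2°, groundspeed=111.3 kt
Leg 4: track=22.7°, groundspeed=158.9 kt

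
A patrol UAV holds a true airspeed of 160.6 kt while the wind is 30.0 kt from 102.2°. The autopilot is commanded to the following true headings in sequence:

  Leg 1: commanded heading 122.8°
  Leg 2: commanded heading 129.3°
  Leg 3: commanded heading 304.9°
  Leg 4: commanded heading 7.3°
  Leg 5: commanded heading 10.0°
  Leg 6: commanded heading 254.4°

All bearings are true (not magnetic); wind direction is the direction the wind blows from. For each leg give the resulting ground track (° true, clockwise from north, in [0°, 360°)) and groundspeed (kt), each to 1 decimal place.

Leg 1: heading 122.8°; drift +4.6° → track 127.4°, groundspeed 132.9 kt
Leg 2: heading 129.3°; drift +5.8° → track 135.1°, groundspeed 134.6 kt
Leg 3: heading 304.9°; drift -3.5° → track 301.4°, groundspeed 188.6 kt
Leg 4: heading 7.3°; drift -10.4° → track 356.9°, groundspeed 165.9 kt
Leg 5: heading 10.0°; drift -10.5° → track 359.5°, groundspeed 164.5 kt
Leg 6: heading 254.4°; drift +4.3° → track 258.7°, groundspeed 187.7 kt

Leg 1: track=127.4°, groundspeed=132.9 kt
Leg 2: track=135.1°, groundspeed=134.6 kt
Leg 3: track=301.4°, groundspeed=188.6 kt
Leg 4: track=356.9°, groundspeed=165.9 kt
Leg 5: track=359.5°, groundspeed=164.5 kt
Leg 6: track=258.7°, groundspeed=187.7 kt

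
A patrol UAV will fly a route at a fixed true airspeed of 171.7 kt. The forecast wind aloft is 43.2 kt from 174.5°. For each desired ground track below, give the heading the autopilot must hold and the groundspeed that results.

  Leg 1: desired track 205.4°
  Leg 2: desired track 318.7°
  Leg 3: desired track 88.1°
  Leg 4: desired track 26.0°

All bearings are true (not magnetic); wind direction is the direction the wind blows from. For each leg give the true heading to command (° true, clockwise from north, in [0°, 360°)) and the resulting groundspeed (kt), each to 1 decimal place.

Leg 1: desired track 205.4°; wind correction -7.4° → command heading 198.0°, groundspeed 133.2 kt
Leg 2: desired track 318.7°; wind correction -8.5° → command heading 310.2°, groundspeed 204.9 kt
Leg 3: desired track 88.1°; wind correction +14.5° → command heading 102.6°, groundspeed 163.5 kt
Leg 4: desired track 26.0°; wind correction +7.6° → command heading 33.6°, groundspeed 207.0 kt

Leg 1: heading=198.0°, groundspeed=133.2 kt
Leg 2: heading=310.2°, groundspeed=204.9 kt
Leg 3: heading=102.6°, groundspeed=163.5 kt
Leg 4: heading=33.6°, groundspeed=207.0 kt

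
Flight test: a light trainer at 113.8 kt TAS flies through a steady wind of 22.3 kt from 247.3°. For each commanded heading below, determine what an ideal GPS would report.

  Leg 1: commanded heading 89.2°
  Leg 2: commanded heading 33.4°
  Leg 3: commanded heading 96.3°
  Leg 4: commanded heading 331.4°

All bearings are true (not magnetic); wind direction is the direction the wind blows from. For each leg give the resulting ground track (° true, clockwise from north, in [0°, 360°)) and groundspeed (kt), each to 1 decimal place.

Leg 1: heading 89.2°; drift -3.5° → track 85.7°, groundspeed 134.7 kt
Leg 2: heading 33.4°; drift +5.4° → track 38.8°, groundspeed 132.9 kt
Leg 3: heading 96.3°; drift -4.6° → track 91.7°, groundspeed 133.7 kt
Leg 4: heading 331.4°; drift +11.3° → track 342.7°, groundspeed 113.7 kt

Leg 1: track=85.7°, groundspeed=134.7 kt
Leg 2: track=38.8°, groundspeed=132.9 kt
Leg 3: track=91.7°, groundspeed=133.7 kt
Leg 4: track=342.7°, groundspeed=113.7 kt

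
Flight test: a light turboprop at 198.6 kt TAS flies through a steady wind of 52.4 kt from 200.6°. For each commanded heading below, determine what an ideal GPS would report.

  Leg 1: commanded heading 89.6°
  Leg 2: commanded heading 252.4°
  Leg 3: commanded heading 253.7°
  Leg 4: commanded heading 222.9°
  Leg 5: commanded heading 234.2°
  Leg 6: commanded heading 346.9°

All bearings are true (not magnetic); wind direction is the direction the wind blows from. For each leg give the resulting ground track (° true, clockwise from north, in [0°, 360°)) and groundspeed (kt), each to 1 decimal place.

Leg 1: heading 89.6°; drift -12.7° → track 76.9°, groundspeed 222.8 kt
Leg 2: heading 252.4°; drift +13.9° → track 266.3°, groundspeed 171.2 kt
Leg 3: heading 253.7°; drift +14.1° → track 267.8°, groundspeed 172.3 kt
Leg 4: heading 222.9°; drift +7.5° → track 230.4°, groundspeed 151.4 kt
Leg 5: heading 234.2°; drift +10.6° → track 244.8°, groundspeed 157.6 kt
Leg 6: heading 346.9°; drift +6.8° → track 353.7°, groundspeed 243.9 kt

Leg 1: track=76.9°, groundspeed=222.8 kt
Leg 2: track=266.3°, groundspeed=171.2 kt
Leg 3: track=267.8°, groundspeed=172.3 kt
Leg 4: track=230.4°, groundspeed=151.4 kt
Leg 5: track=244.8°, groundspeed=157.6 kt
Leg 6: track=353.7°, groundspeed=243.9 kt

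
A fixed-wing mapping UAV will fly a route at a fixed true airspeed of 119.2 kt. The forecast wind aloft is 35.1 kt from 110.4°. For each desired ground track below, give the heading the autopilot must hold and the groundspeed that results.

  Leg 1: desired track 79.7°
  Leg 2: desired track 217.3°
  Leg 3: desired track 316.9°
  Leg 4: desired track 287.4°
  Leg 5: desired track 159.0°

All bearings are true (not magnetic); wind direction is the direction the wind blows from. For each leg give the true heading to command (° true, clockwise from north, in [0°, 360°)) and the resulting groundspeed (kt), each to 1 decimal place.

Leg 1: heading=88.3°, groundspeed=87.7 kt
Leg 2: heading=200.9°, groundspeed=124.6 kt
Leg 3: heading=324.4°, groundspeed=149.6 kt
Leg 4: heading=286.5°, groundspeed=154.2 kt
Leg 5: heading=146.2°, groundspeed=93.0 kt

Leg 1: desired track 79.7°; wind correction +8.6° → command heading 88.3°, groundspeed 87.7 kt
Leg 2: desired track 217.3°; wind correction -16.4° → command heading 200.9°, groundspeed 124.6 kt
Leg 3: desired track 316.9°; wind correction +7.5° → command heading 324.4°, groundspeed 149.6 kt
Leg 4: desired track 287.4°; wind correction -0.9° → command heading 286.5°, groundspeed 154.2 kt
Leg 5: desired track 159.0°; wind correction -12.8° → command heading 146.2°, groundspeed 93.0 kt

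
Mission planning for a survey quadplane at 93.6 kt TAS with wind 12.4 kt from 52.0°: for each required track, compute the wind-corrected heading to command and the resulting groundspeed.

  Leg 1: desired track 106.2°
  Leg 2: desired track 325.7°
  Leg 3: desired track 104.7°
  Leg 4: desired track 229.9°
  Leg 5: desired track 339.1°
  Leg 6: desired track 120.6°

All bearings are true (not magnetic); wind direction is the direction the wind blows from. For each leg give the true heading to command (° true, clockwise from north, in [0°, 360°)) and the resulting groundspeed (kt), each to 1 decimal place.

Leg 1: desired track 106.2°; wind correction -6.2° → command heading 100.0°, groundspeed 85.8 kt
Leg 2: desired track 325.7°; wind correction +7.6° → command heading 333.3°, groundspeed 92.0 kt
Leg 3: desired track 104.7°; wind correction -6.0° → command heading 98.7°, groundspeed 85.6 kt
Leg 4: desired track 229.9°; wind correction -0.3° → command heading 229.6°, groundspeed 106.0 kt
Leg 5: desired track 339.1°; wind correction +7.3° → command heading 346.4°, groundspeed 89.2 kt
Leg 6: desired track 120.6°; wind correction -7.1° → command heading 113.5°, groundspeed 88.4 kt

Leg 1: heading=100.0°, groundspeed=85.8 kt
Leg 2: heading=333.3°, groundspeed=92.0 kt
Leg 3: heading=98.7°, groundspeed=85.6 kt
Leg 4: heading=229.6°, groundspeed=106.0 kt
Leg 5: heading=346.4°, groundspeed=89.2 kt
Leg 6: heading=113.5°, groundspeed=88.4 kt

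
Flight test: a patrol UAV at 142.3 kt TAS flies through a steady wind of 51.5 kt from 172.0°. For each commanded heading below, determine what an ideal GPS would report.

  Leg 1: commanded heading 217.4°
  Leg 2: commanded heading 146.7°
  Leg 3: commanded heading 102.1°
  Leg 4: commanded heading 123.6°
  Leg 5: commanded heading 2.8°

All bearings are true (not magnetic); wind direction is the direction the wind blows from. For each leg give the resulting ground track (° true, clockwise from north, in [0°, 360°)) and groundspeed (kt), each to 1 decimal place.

Leg 1: heading 217.4°; drift +19.1° → track 236.5°, groundspeed 112.3 kt
Leg 2: heading 146.7°; drift -12.9° → track 133.8°, groundspeed 98.2 kt
Leg 3: heading 102.1°; drift -21.2° → track 80.9°, groundspeed 133.7 kt
Leg 4: heading 123.6°; drift -19.6° → track 104.0°, groundspeed 114.8 kt
Leg 5: heading 2.8°; drift -2.9° → track 359.9°, groundspeed 193.1 kt

Leg 1: track=236.5°, groundspeed=112.3 kt
Leg 2: track=133.8°, groundspeed=98.2 kt
Leg 3: track=80.9°, groundspeed=133.7 kt
Leg 4: track=104.0°, groundspeed=114.8 kt
Leg 5: track=359.9°, groundspeed=193.1 kt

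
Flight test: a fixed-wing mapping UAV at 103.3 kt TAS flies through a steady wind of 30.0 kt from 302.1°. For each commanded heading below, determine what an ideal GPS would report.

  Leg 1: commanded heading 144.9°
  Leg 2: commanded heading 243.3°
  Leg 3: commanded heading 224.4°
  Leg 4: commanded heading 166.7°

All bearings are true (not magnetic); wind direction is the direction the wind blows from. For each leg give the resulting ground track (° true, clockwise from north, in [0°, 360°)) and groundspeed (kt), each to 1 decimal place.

Leg 1: track=139.8°, groundspeed=131.5 kt
Leg 2: track=227.0°, groundspeed=91.4 kt
Leg 3: track=207.6°, groundspeed=101.2 kt
Leg 4: track=157.1°, groundspeed=126.4 kt

Leg 1: heading 144.9°; drift -5.1° → track 139.8°, groundspeed 131.5 kt
Leg 2: heading 243.3°; drift -16.3° → track 227.0°, groundspeed 91.4 kt
Leg 3: heading 224.4°; drift -16.8° → track 207.6°, groundspeed 101.2 kt
Leg 4: heading 166.7°; drift -9.6° → track 157.1°, groundspeed 126.4 kt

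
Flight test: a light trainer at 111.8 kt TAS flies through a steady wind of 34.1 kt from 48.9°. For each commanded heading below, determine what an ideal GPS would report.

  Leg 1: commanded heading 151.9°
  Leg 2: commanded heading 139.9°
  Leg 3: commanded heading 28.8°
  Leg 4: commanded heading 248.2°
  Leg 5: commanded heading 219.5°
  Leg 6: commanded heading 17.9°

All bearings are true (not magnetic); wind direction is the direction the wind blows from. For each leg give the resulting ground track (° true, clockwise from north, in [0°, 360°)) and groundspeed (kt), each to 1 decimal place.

Leg 1: heading 151.9°; drift +15.5° → track 167.4°, groundspeed 124.0 kt
Leg 2: heading 139.9°; drift +16.9° → track 156.8°, groundspeed 117.5 kt
Leg 3: heading 28.8°; drift -8.4° → track 20.4°, groundspeed 80.6 kt
Leg 4: heading 248.2°; drift -4.5° → track 243.7°, groundspeed 144.4 kt
Leg 5: heading 219.5°; drift +2.2° → track 221.7°, groundspeed 145.5 kt
Leg 6: heading 17.9°; drift -12.0° → track 5.9°, groundspeed 84.4 kt

Leg 1: track=167.4°, groundspeed=124.0 kt
Leg 2: track=156.8°, groundspeed=117.5 kt
Leg 3: track=20.4°, groundspeed=80.6 kt
Leg 4: track=243.7°, groundspeed=144.4 kt
Leg 5: track=221.7°, groundspeed=145.5 kt
Leg 6: track=5.9°, groundspeed=84.4 kt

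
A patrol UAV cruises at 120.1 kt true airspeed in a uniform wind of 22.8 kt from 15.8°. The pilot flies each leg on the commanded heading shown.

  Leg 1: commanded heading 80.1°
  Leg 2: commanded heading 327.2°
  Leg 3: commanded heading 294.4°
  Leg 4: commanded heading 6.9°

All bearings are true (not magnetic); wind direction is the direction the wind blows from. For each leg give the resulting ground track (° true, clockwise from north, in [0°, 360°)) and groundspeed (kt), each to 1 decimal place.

Leg 1: track=90.7°, groundspeed=112.1 kt
Leg 2: track=318.0°, groundspeed=106.4 kt
Leg 3: track=283.5°, groundspeed=118.8 kt
Leg 4: track=4.8°, groundspeed=97.6 kt

Leg 1: heading 80.1°; drift +10.6° → track 90.7°, groundspeed 112.1 kt
Leg 2: heading 327.2°; drift -9.2° → track 318.0°, groundspeed 106.4 kt
Leg 3: heading 294.4°; drift -10.9° → track 283.5°, groundspeed 118.8 kt
Leg 4: heading 6.9°; drift -2.1° → track 4.8°, groundspeed 97.6 kt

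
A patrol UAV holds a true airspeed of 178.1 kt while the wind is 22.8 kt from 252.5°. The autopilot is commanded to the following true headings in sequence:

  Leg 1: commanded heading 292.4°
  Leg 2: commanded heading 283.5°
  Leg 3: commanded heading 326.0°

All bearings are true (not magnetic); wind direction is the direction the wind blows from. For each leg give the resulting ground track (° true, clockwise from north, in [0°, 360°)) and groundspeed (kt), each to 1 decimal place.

Leg 1: track=297.6°, groundspeed=161.3 kt
Leg 2: track=287.7°, groundspeed=159.0 kt
Leg 3: track=333.3°, groundspeed=173.0 kt

Leg 1: heading 292.4°; drift +5.2° → track 297.6°, groundspeed 161.3 kt
Leg 2: heading 283.5°; drift +4.2° → track 287.7°, groundspeed 159.0 kt
Leg 3: heading 326.0°; drift +7.3° → track 333.3°, groundspeed 173.0 kt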